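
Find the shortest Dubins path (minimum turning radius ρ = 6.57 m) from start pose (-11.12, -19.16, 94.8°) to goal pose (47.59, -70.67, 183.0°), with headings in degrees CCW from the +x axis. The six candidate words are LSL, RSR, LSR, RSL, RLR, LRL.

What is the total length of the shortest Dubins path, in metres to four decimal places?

Let ψ = atan2(Δy, Δx) = atan2(-51.51, 58.71) = -41.2625° be the start→goal bearing.
Normalize: d = |goal − start| / ρ = 78.103420/6.57 = 11.887887, α = (θ_start − ψ) mod 360° = 136.0625° = 2.374739 rad, β = (θ_goal − ψ) mod 360° = 224.2625° = 3.914119 rad.
Common terms: sin α = 0.693873, cos α = -0.720097, sin β = -0.697947, cos β = -0.716149, cos(α−β) = 0.031411, d² = 141.321866. Work in radians in the unit-radius frame; every candidate has L = ρ·(t + p + q).
LSL: p² = 2 + d² − 2cos(α−β) + 2d(sin α − sin β) = 176.350643; p = √p² = 13.279708; φ = atan2(cos β − cos α, d + sin α − sin β) = 0.000297 rad; t = (φ − α) mod 2π = 3.908744 rad, q = (β − φ) mod 2π = 3.913822 rad → L = 6.57·(3.908744 + 13.279708 + 3.913822) = 6.57·21.102274 = 138.641938 m
RSR: p² = 2 + d² − 2cos(α−β) + 2d(sin β − sin α) = 110.167446; p = √p² = 10.496068; φ = atan2(cos α − cos β, d − sin α + sin β) = -0.000376 rad; t = (α − φ) mod 2π = 2.375115 rad, q = (φ − β) mod 2π = 2.368690 rad → L = 6.57·(2.375115 + 10.496068 + 2.368690) = 6.57·15.239873 = 100.125966 m
LSR: p² = d² − 2 + 2cos(α−β) + 2d(sin α + sin β) = 139.287822; p = √p² = 11.802026; φ = atan2(−cos α − cos β, d + sin α + sin β) − atan2(−2, p) = 0.288142 rad; t = (φ − α) mod 2π = 4.196588 rad, q = (φ − β) mod 2π = 2.657208 rad → L = 6.57·(4.196588 + 11.802026 + 2.657208) = 6.57·18.655822 = 122.568748 m
RSL: p² = d² − 2 + 2cos(α−β) − 2d(sin α + sin β) = 139.481552; p = √p² = 11.810231; φ = atan2(cos α + cos β, d − sin α − sin β) − atan2(2, p) = -0.287946 rad; t = (α − φ) mod 2π = 2.662685 rad, q = (β − φ) mod 2π = 4.202065 rad → L = 6.57·(2.662685 + 11.810231 + 4.202065) = 6.57·18.674981 = 122.694623 m
RLR: c = (6 − d² + 2cos(α−β) + 2d(sin α − sin β))/8 = -12.770931, |c| > 1 → infeasible
LRL: c = (6 − d² + 2cos(α−β) − 2d(sin α − sin β))/8 = -21.043830, |c| > 1 → infeasible
Shortest: RSR with L = 100.125966 m ≈ 100.1260 m

100.1260 m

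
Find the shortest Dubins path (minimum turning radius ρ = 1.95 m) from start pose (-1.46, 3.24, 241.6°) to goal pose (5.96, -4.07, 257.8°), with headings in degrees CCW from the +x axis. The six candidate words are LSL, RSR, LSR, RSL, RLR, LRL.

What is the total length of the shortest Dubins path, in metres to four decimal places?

Let ψ = atan2(Δy, Δx) = atan2(-7.31, 7.42) = -44.5721° be the start→goal bearing.
Normalize: d = |goal − start| / ρ = 10.415973/1.95 = 5.341525, α = (θ_start − ψ) mod 360° = 286.1721° = 4.994646 rad, β = (θ_goal − ψ) mod 360° = 302.3721° = 5.277389 rad.
Common terms: sin α = -0.960429, cos α = 0.278524, sin β = -0.844588, cos β = 0.535416, cos(α−β) = 0.960294, d² = 28.531887. Work in radians in the unit-radius frame; every candidate has L = ρ·(t + p + q).
LSL: p² = 2 + d² − 2cos(α−β) + 2d(sin α − sin β) = 27.373766; p = √p² = 5.231994; φ = atan2(cos β − cos α, d + sin α − sin β) = 0.049120 rad; t = (φ − α) mod 2π = 1.337659 rad, q = (β − φ) mod 2π = 5.228269 rad → L = 1.95·(1.337659 + 5.231994 + 5.228269) = 1.95·11.797923 = 23.005950 m
RSR: p² = 2 + d² − 2cos(α−β) + 2d(sin β − sin α) = 29.848833; p = √p² = 5.463409; φ = atan2(cos α − cos β, d − sin α + sin β) = -0.047038 rad; t = (α − φ) mod 2π = 5.041684 rad, q = (φ − β) mod 2π = 0.958758 rad → L = 1.95·(5.041684 + 5.463409 + 0.958758) = 1.95·11.463851 = 22.354509 m
LSR: p² = d² − 2 + 2cos(α−β) + 2d(sin α + sin β) = 9.169381; p = √p² = 3.028099; φ = atan2(−cos α − cos β, d + sin α + sin β) − atan2(−2, p) = 0.357493 rad; t = (φ − α) mod 2π = 1.646033 rad, q = (φ − β) mod 2π = 1.363289 rad → L = 1.95·(1.646033 + 3.028099 + 1.363289) = 1.95·6.037420 = 11.772970 m
RSL: p² = d² − 2 + 2cos(α−β) − 2d(sin α + sin β) = 47.735567; p = √p² = 6.909093; φ = atan2(cos α + cos β, d − sin α − sin β) − atan2(2, p) = -0.168368 rad; t = (α − φ) mod 2π = 5.163014 rad, q = (β − φ) mod 2π = 5.445757 rad → L = 1.95·(5.163014 + 6.909093 + 5.445757) = 1.95·17.517864 = 34.159834 m
RLR: c = (6 − d² + 2cos(α−β) + 2d(sin α − sin β))/8 = -2.731104, |c| > 1 → infeasible
LRL: c = (6 − d² + 2cos(α−β) − 2d(sin α − sin β))/8 = -2.421721, |c| > 1 → infeasible
Shortest: LSR with L = 11.772970 m ≈ 11.7730 m

11.7730 m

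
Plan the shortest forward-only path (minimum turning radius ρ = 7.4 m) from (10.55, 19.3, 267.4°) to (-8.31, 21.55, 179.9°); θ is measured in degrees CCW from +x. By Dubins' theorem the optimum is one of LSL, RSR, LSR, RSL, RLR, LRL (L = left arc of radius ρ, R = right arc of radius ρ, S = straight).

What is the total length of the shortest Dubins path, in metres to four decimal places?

Let ψ = atan2(Δy, Δx) = atan2(2.25, -18.86) = 173.1968° be the start→goal bearing.
Normalize: d = |goal − start| / ρ = 18.993738/7.4 = 2.566721, α = (θ_start − ψ) mod 360° = 94.2032° = 1.644157 rad, β = (θ_goal − ψ) mod 360° = 6.7032° = 0.116994 rad.
Common terms: sin α = 0.997310, cos α = -0.073295, sin β = 0.116727, cos β = 0.993164, cos(α−β) = 0.043619, d² = 6.588059. Work in radians in the unit-radius frame; every candidate has L = ρ·(t + p + q).
LSL: p² = 2 + d² − 2cos(α−β) + 2d(sin α − sin β) = 13.021245; p = √p² = 3.608496; φ = atan2(cos β − cos α, d + sin α − sin β) = 0.300022 rad; t = (φ − α) mod 2π = 4.939050 rad, q = (β − φ) mod 2π = 6.100157 rad → L = 7.4·(4.939050 + 3.608496 + 6.100157) = 7.4·14.647704 = 108.393008 m
RSR: p² = 2 + d² − 2cos(α−β) + 2d(sin β − sin α) = 3.980395; p = √p² = 1.995093; φ = atan2(cos α − cos β, d − sin α + sin β) = -0.563964 rad; t = (α − φ) mod 2π = 2.208121 rad, q = (φ − β) mod 2π = 5.602227 rad → L = 7.4·(2.208121 + 1.995093 + 5.602227) = 7.4·9.805441 = 72.560265 m
LSR: p² = d² − 2 + 2cos(α−β) + 2d(sin α + sin β) = 10.394144; p = √p² = 3.223995; φ = atan2(−cos α − cos β, d + sin α + sin β) − atan2(−2, p) = 0.310351 rad; t = (φ − α) mod 2π = 4.949379 rad, q = (φ − β) mod 2π = 0.193357 rad → L = 7.4·(4.949379 + 3.223995 + 0.193357) = 7.4·8.366731 = 61.913810 m
RSL: p² = d² − 2 + 2cos(α−β) − 2d(sin α + sin β) = -1.043549 < 0 → infeasible
RLR: c = (6 − d² + 2cos(α−β) + 2d(sin α − sin β))/8 = 0.502451; p = 2π − arccos c = 5.238820 rad; φ = atan2(cos α − cos β, d − sin α + sin β) = -0.563964 rad; t = (α − φ + p/2) mod 2π = 4.827531 rad, q = (α − β − t + p) mod 2π = 1.938452 rad → L = 7.4·(4.827531 + 5.238820 + 1.938452) = 7.4·12.004803 = 88.835540 m
LRL: c = (6 − d² + 2cos(α−β) − 2d(sin α − sin β))/8 = -0.627656; p = 2π − arccos c = 4.033851 rad; φ = atan2(cos β − cos α, d + sin α − sin β) = 0.300022 rad; t = (φ − α + p/2) mod 2π = 0.672791 rad, q = (β − α − t + p) mod 2π = 1.833897 rad → L = 7.4·(0.672791 + 4.033851 + 1.833897) = 7.4·6.540539 = 48.399986 m
Shortest: LRL with L = 48.399986 m ≈ 48.4000 m

48.4000 m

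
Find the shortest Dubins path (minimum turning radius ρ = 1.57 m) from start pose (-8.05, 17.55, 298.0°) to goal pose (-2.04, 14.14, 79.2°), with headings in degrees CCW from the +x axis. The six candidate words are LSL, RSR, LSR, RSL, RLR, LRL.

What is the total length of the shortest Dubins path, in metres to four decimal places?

Let ψ = atan2(Δy, Δx) = atan2(-3.41, 6.01) = -29.5700° be the start→goal bearing.
Normalize: d = |goal − start| / ρ = 6.910007/1.57 = 4.401278, α = (θ_start − ψ) mod 360° = 327.5700° = 5.717176 rad, β = (θ_goal − ψ) mod 360° = 108.7700° = 1.898395 rad.
Common terms: sin α = -0.536268, cos α = 0.844048, sin β = 0.946818, cos β = -0.321771, cos(α−β) = -0.779338, d² = 19.371252. Work in radians in the unit-radius frame; every candidate has L = ρ·(t + p + q).
LSL: p² = 2 + d² − 2cos(α−β) + 2d(sin α − sin β) = 9.874981; p = √p² = 3.142448; φ = atan2(cos β − cos α, d + sin α − sin β) = -0.380075 rad; t = (φ − α) mod 2π = 0.185934 rad, q = (β − φ) mod 2π = 2.278471 rad → L = 1.57·(0.185934 + 3.142448 + 2.278471) = 1.57·5.606853 = 8.802759 m
RSR: p² = 2 + d² − 2cos(α−β) + 2d(sin β − sin α) = 35.984876; p = √p² = 5.998740; φ = atan2(cos α − cos β, d − sin α + sin β) = 0.195589 rad; t = (α − φ) mod 2π = 5.521587 rad, q = (φ − β) mod 2π = 4.580378 rad → L = 1.57·(5.521587 + 5.998740 + 4.580378) = 1.57·16.100705 = 25.278107 m
LSR: p² = d² − 2 + 2cos(α−β) + 2d(sin α + sin β) = 19.426461; p = √p² = 4.407546; φ = atan2(−cos α − cos β, d + sin α + sin β) − atan2(−2, p) = 0.317865 rad; t = (φ − α) mod 2π = 0.883875 rad, q = (φ − β) mod 2π = 4.702655 rad → L = 1.57·(0.883875 + 4.407546 + 4.702655) = 1.57·9.994076 = 15.690700 m
RSL: p² = d² − 2 + 2cos(α−β) − 2d(sin α + sin β) = 12.198692; p = √p² = 3.492663; φ = atan2(cos α + cos β, d − sin α − sin β) − atan2(2, p) = -0.389918 rad; t = (α − φ) mod 2π = 6.107093 rad, q = (β − φ) mod 2π = 2.288313 rad → L = 1.57·(6.107093 + 3.492663 + 2.288313) = 1.57·11.888069 = 18.664268 m
RLR: c = (6 − d² + 2cos(α−β) + 2d(sin α − sin β))/8 = -3.498109, |c| > 1 → infeasible
LRL: c = (6 − d² + 2cos(α−β) − 2d(sin α − sin β))/8 = -0.234373; p = 2π − arccos c = 4.475816 rad; φ = atan2(cos β − cos α, d + sin α − sin β) = -0.380075 rad; t = (φ − α + p/2) mod 2π = 2.423842 rad, q = (β − α − t + p) mod 2π = 4.516379 rad → L = 1.57·(2.423842 + 4.475816 + 4.516379) = 1.57·11.416037 = 17.923177 m
Shortest: LSL with L = 8.802759 m ≈ 8.8028 m

8.8028 m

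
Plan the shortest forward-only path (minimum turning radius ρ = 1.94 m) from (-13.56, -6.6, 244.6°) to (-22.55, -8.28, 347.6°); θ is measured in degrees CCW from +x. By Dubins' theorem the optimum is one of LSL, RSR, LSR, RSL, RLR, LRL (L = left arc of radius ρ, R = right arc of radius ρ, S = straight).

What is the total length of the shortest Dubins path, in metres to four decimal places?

Let ψ = atan2(Δy, Δx) = atan2(-1.68, -8.99) = -169.4150° be the start→goal bearing.
Normalize: d = |goal − start| / ρ = 9.145627/1.94 = 4.714241, α = (θ_start − ψ) mod 360° = 54.0150° = 0.942739 rad, β = (θ_goal − ψ) mod 360° = 157.0150° = 2.740428 rad.
Common terms: sin α = 0.809171, cos α = 0.587574, sin β = 0.390490, cos β = -0.920607, cos(α−β) = -0.224951, d² = 22.224067. Work in radians in the unit-radius frame; every candidate has L = ρ·(t + p + q).
LSL: p² = 2 + d² − 2cos(α−β) + 2d(sin α − sin β) = 28.621488; p = √p² = 5.349905; φ = atan2(cos β − cos α, d + sin α − sin β) = -0.285782 rad; t = (φ − α) mod 2π = 5.054664 rad, q = (β − φ) mod 2π = 3.026210 rad → L = 1.94·(5.054664 + 5.349905 + 3.026210) = 1.94·13.430780 = 26.055713 m
RSR: p² = 2 + d² − 2cos(α−β) + 2d(sin β − sin α) = 20.726451; p = √p² = 4.552631; φ = atan2(cos α − cos β, d − sin α + sin β) = 0.337656 rad; t = (α − φ) mod 2π = 0.605083 rad, q = (φ − β) mod 2π = 3.880413 rad → L = 1.94·(0.605083 + 4.552631 + 3.880413) = 1.94·9.038127 = 17.533967 m
LSR: p² = d² − 2 + 2cos(α−β) + 2d(sin α + sin β) = 31.085148; p = √p² = 5.575406; φ = atan2(−cos α − cos β, d + sin α + sin β) − atan2(−2, p) = 0.400675 rad; t = (φ − α) mod 2π = 5.741121 rad, q = (φ − β) mod 2π = 3.943432 rad → L = 1.94·(5.741121 + 5.575406 + 3.943432) = 1.94·15.259958 = 29.604318 m
RSL: p² = d² − 2 + 2cos(α−β) − 2d(sin α + sin β) = 8.463183; p = √p² = 2.909155; φ = atan2(cos α + cos β, d − sin α − sin β) − atan2(2, p) = -0.696753 rad; t = (α − φ) mod 2π = 1.639492 rad, q = (β − φ) mod 2π = 3.437181 rad → L = 1.94·(1.639492 + 2.909155 + 3.437181) = 1.94·7.985828 = 15.492506 m
RLR: c = (6 − d² + 2cos(α−β) + 2d(sin α − sin β))/8 = -1.590806, |c| > 1 → infeasible
LRL: c = (6 − d² + 2cos(α−β) − 2d(sin α − sin β))/8 = -2.577686, |c| > 1 → infeasible
Shortest: RSL with L = 15.492506 m ≈ 15.4925 m

15.4925 m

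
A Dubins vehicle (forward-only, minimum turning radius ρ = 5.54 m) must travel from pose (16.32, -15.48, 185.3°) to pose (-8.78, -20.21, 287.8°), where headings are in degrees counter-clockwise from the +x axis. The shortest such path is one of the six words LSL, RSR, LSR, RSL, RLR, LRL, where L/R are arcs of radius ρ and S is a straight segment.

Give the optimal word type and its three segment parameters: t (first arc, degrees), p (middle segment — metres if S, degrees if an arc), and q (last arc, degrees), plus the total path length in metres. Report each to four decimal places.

RSL: t = 13.0529°, p = 17.9831 m, q = 115.5529°, L = 30.4182 m

Let ψ = atan2(Δy, Δx) = atan2(-4.73, -25.10) = -169.3280° be the start→goal bearing.
Normalize: d = |goal − start| / ρ = 25.541787/5.54 = 4.610431, α = (θ_start − ψ) mod 360° = 354.6280° = 6.189426 rad, β = (θ_goal − ψ) mod 360° = 97.1280° = 1.695203 rad.
Common terms: sin α = -0.093622, cos α = 0.995608, sin β = 0.992271, cos β = -0.124086, cos(α−β) = -0.216440, d² = 21.256073. Work in radians in the unit-radius frame; every candidate has L = ρ·(t + p + q).
LSL: p² = 2 + d² − 2cos(α−β) + 2d(sin α − sin β) = 13.676078; p = √p² = 3.698118; φ = atan2(cos β − cos α, d + sin α − sin β) = -0.307602 rad; t = (φ − α) mod 2π = 6.069343 rad, q = (β − φ) mod 2π = 2.002805 rad → L = 5.54·(6.069343 + 3.698118 + 2.002805) = 5.54·11.770266 = 65.207273 m
RSR: p² = 2 + d² − 2cos(α−β) + 2d(sin β − sin α) = 33.701827; p = √p² = 5.805327; φ = atan2(cos α − cos β, d − sin α + sin β) = 0.194090 rad; t = (α − φ) mod 2π = 5.995336 rad, q = (φ − β) mod 2π = 4.782072 rad → L = 5.54·(5.995336 + 5.805327 + 4.782072) = 5.54·16.582736 = 91.868355 m
LSR: p² = d² − 2 + 2cos(α−β) + 2d(sin α + sin β) = 27.109516; p = √p² = 5.206680; φ = atan2(−cos α − cos β, d + sin α + sin β) − atan2(−2, p) = 0.209847 rad; t = (φ − α) mod 2π = 0.303606 rad, q = (φ − β) mod 2π = 4.797829 rad → L = 5.54·(0.303606 + 5.206680 + 4.797829) = 5.54·10.308115 = 57.106958 m
RSL: p² = d² − 2 + 2cos(α−β) − 2d(sin α + sin β) = 10.536873; p = √p² = 3.246055; φ = atan2(cos α + cos β, d − sin α − sin β) − atan2(2, p) = -0.321576 rad; t = (α − φ) mod 2π = 0.227817 rad, q = (β − φ) mod 2π = 2.016779 rad → L = 5.54·(0.227817 + 3.246055 + 2.016779) = 5.54·5.490651 = 30.418204 m
RLR: c = (6 − d² + 2cos(α−β) + 2d(sin α − sin β))/8 = -3.212728, |c| > 1 → infeasible
LRL: c = (6 − d² + 2cos(α−β) − 2d(sin α − sin β))/8 = -0.709510; p = 2π − arccos c = 3.923587 rad; φ = atan2(cos β − cos α, d + sin α − sin β) = -0.307602 rad; t = (φ − α + p/2) mod 2π = 1.747951 rad, q = (β − α − t + p) mod 2π = 3.964598 rad → L = 5.54·(1.747951 + 3.923587 + 3.964598) = 5.54·9.636136 = 53.384193 m
Shortest: RSL with L = 30.418204 m ≈ 30.4182 m
Convert RSL to answer units (arcs ×180/π): t = 0.227817·180/π = 13.0529°, p = ρ·p = 5.54·3.246055 = 17.9831 m, q = 2.016779·180/π = 115.5529°, L = 30.4182 m.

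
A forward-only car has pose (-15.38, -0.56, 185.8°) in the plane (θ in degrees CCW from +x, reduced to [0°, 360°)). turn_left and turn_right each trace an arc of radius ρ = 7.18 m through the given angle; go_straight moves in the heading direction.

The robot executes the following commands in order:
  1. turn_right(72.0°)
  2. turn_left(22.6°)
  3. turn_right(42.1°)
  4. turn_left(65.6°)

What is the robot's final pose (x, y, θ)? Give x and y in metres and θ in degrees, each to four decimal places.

(-31.1936, 16.8534, 159.9000°)

set_pose: (x, y, θ) = (-15.3800, -0.5600, 185.8000°), ρ = 7.18
turn_right(72.0°): centre at ρ to the right, rotate −72.0° → (-22.6750, 3.6858, 113.8000°)
turn_left(22.6°): centre at ρ to the left, rotate +22.6° → (-24.2929, 5.9879, 136.4000°)
turn_right(42.1°): centre at ρ to the right, rotate −42.1° → (-26.5013, 10.6491, 94.3000°)
turn_left(65.6°): centre at ρ to the left, rotate +65.6° → (-31.1936, 16.8534, 159.9000°)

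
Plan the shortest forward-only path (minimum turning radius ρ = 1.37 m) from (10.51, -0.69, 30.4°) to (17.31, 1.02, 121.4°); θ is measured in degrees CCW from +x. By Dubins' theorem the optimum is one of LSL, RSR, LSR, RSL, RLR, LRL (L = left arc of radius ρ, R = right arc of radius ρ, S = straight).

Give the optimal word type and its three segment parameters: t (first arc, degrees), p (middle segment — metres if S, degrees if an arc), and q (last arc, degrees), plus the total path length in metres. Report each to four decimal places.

RSL: t = 37.1119°, p = 4.6490 m, q = 128.1119°, L = 8.5997 m

Let ψ = atan2(Δy, Δx) = atan2(1.71, 6.80) = 14.1155° be the start→goal bearing.
Normalize: d = |goal − start| / ρ = 7.011712/1.37 = 5.118038, α = (θ_start − ψ) mod 360° = 16.2845° = 0.284218 rad, β = (θ_goal − ψ) mod 360° = 107.2845° = 1.872467 rad.
Common terms: sin α = 0.280407, cos α = 0.959881, sin β = 0.954841, cos β = -0.297116, cos(α−β) = -0.017452, d² = 26.194310. Work in radians in the unit-radius frame; every candidate has L = ρ·(t + p + q).
LSL: p² = 2 + d² − 2cos(α−β) + 2d(sin α − sin β) = 21.325652; p = √p² = 4.617971; φ = atan2(cos β − cos α, d + sin α − sin β) = -0.275675 rad; t = (φ − α) mod 2π = 5.723292 rad, q = (β − φ) mod 2π = 2.148143 rad → L = 1.37·(5.723292 + 4.617971 + 2.148143) = 1.37·12.489405 = 17.110485 m
RSR: p² = 2 + d² − 2cos(α−β) + 2d(sin β − sin α) = 35.132778; p = √p² = 5.927291; φ = atan2(cos α − cos β, d − sin α + sin β) = 0.213692 rad; t = (α − φ) mod 2π = 0.070526 rad, q = (φ − β) mod 2π = 4.624410 rad → L = 1.37·(0.070526 + 5.927291 + 4.624410) = 1.37·10.622227 = 14.552450 m
LSR: p² = d² − 2 + 2cos(α−β) + 2d(sin α + sin β) = 36.803497; p = √p² = 6.066589; φ = atan2(−cos α − cos β, d + sin α + sin β) − atan2(−2, p) = 0.214512 rad; t = (φ − α) mod 2π = 6.213479 rad, q = (φ − β) mod 2π = 4.625229 rad → L = 1.37·(6.213479 + 6.066589 + 4.625229) = 1.37·16.905297 = 23.160257 m
RSL: p² = d² − 2 + 2cos(α−β) − 2d(sin α + sin β) = 11.515313; p = √p² = 3.393422; φ = atan2(cos α + cos β, d − sin α − sin β) − atan2(2, p) = -0.363507 rad; t = (α − φ) mod 2π = 0.647725 rad, q = (β − φ) mod 2π = 2.235975 rad → L = 1.37·(0.647725 + 3.393422 + 2.235975) = 1.37·6.277122 = 8.599657 m
RLR: c = (6 − d² + 2cos(α−β) + 2d(sin α − sin β))/8 = -3.391597, |c| > 1 → infeasible
LRL: c = (6 − d² + 2cos(α−β) − 2d(sin α − sin β))/8 = -1.665706, |c| > 1 → infeasible
Shortest: RSL with L = 8.599657 m ≈ 8.5997 m
Convert RSL to answer units (arcs ×180/π): t = 0.647725·180/π = 37.1119°, p = ρ·p = 1.37·3.393422 = 4.6490 m, q = 2.235975·180/π = 128.1119°, L = 8.5997 m.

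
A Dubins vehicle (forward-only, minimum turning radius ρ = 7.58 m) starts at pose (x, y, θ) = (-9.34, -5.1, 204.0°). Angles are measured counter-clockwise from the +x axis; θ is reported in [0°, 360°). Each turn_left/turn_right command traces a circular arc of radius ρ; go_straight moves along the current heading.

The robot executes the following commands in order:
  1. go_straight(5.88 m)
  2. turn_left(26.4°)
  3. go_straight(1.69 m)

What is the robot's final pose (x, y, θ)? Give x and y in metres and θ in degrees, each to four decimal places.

set_pose: (x, y, θ) = (-9.3400, -5.1000, 204.0000°), ρ = 7.58
go_straight(5.88): x += 5.88·cos θ, y += 5.88·sin θ → (-14.7116, -7.4916, 204.0000°)
turn_left(26.4°): centre at ρ to the left, rotate +26.4° → (-17.4691, -9.5846, 230.4000°)
go_straight(1.69): x += 1.69·cos θ, y += 1.69·sin θ → (-18.5463, -10.8868, 230.4000°)

(-18.5463, -10.8868, 230.4000°)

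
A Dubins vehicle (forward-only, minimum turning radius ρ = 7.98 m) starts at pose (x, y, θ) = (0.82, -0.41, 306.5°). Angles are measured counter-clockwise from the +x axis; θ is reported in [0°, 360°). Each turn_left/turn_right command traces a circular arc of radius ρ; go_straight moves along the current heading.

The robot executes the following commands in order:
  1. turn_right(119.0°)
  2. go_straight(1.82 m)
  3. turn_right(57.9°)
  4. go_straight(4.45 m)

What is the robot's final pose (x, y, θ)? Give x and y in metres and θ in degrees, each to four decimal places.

set_pose: (x, y, θ) = (0.8200, -0.4100, 306.5000°), ρ = 7.98
turn_right(119.0°): centre at ρ to the right, rotate −119.0° → (-4.5532, -13.0684, 187.5000°)
go_straight(1.82): x += 1.82·cos θ, y += 1.82·sin θ → (-6.3576, -13.3060, 187.5000°)
turn_right(57.9°): centre at ρ to the right, rotate −57.9° → (-13.5479, -10.4809, 129.6000°)
go_straight(4.45): x += 4.45·cos θ, y += 4.45·sin θ → (-16.3844, -7.0521, 129.6000°)

(-16.3844, -7.0521, 129.6000°)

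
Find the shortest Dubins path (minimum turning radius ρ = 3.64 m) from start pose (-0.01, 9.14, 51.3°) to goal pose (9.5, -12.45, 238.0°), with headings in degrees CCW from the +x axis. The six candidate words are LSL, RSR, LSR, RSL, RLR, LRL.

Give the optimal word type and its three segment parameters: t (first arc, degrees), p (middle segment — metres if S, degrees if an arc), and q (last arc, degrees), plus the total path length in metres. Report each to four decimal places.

Let ψ = atan2(Δy, Δx) = atan2(-21.59, 9.51) = -66.2274° be the start→goal bearing.
Normalize: d = |goal − start| / ρ = 23.591698/3.64 = 6.481236, α = (θ_start − ψ) mod 360° = 117.5274° = 2.051240 rad, β = (θ_goal − ψ) mod 360° = 304.2274° = 5.309770 rad.
Common terms: sin α = 0.886790, cos α = -0.462173, sin β = -0.826812, cos β = 0.562479, cos(α−β) = -0.993171, d² = 42.006415. Work in radians in the unit-radius frame; every candidate has L = ρ·(t + p + q).
LSL: p² = 2 + d² − 2cos(α−β) + 2d(sin α − sin β) = 68.205271; p = √p² = 8.258648; φ = atan2(cos β − cos α, d + sin α − sin β) = 0.124391 rad; t = (φ − α) mod 2π = 4.356336 rad, q = (β − φ) mod 2π = 5.185379 rad → L = 3.64·(4.356336 + 8.258648 + 5.185379) = 3.64·17.800363 = 64.793322 m
RSR: p² = 2 + d² − 2cos(α−β) + 2d(sin β − sin α) = 23.780242; p = √p² = 4.876499; φ = atan2(cos α − cos β, d − sin α + sin β) = -0.211698 rad; t = (α − φ) mod 2π = 2.262938 rad, q = (φ − β) mod 2π = 0.761718 rad → L = 3.64·(2.262938 + 4.876499 + 0.761718) = 3.64·7.901155 = 28.760203 m
LSR: p² = d² − 2 + 2cos(α−β) + 2d(sin α + sin β) = 38.797540; p = √p² = 6.228767; φ = atan2(−cos α − cos β, d + sin α + sin β) − atan2(−2, p) = 0.295359 rad; t = (φ − α) mod 2π = 4.527304 rad, q = (φ − β) mod 2π = 1.268775 rad → L = 3.64·(4.527304 + 6.228767 + 1.268775) = 3.64·12.024846 = 43.770440 m
RSL: p² = d² − 2 + 2cos(α−β) − 2d(sin α + sin β) = 37.242608; p = √p² = 6.102672; φ = atan2(cos α + cos β, d − sin α − sin β) − atan2(2, p) = -0.301075 rad; t = (α − φ) mod 2π = 2.352315 rad, q = (β − φ) mod 2π = 5.610845 rad → L = 3.64·(2.352315 + 6.102672 + 5.610845) = 3.64·14.065832 = 51.199628 m
RLR: c = (6 − d² + 2cos(α−β) + 2d(sin α − sin β))/8 = -1.972530, |c| > 1 → infeasible
LRL: c = (6 − d² + 2cos(α−β) − 2d(sin α − sin β))/8 = -7.525659, |c| > 1 → infeasible
Shortest: RSR with L = 28.760203 m ≈ 28.7602 m
Convert RSR to answer units (arcs ×180/π): t = 2.262938·180/π = 129.6568°, p = ρ·p = 3.64·4.876499 = 17.7505 m, q = 0.761718·180/π = 43.6432°, L = 28.7602 m.

RSR: t = 129.6568°, p = 17.7505 m, q = 43.6432°, L = 28.7602 m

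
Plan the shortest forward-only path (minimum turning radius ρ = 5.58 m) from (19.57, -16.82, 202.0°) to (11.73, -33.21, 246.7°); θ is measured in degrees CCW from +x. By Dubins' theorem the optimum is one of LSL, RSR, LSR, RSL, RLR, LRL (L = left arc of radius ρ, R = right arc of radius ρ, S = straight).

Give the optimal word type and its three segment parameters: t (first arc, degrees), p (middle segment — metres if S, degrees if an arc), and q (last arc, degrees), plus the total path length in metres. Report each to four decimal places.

Let ψ = atan2(Δy, Δx) = atan2(-16.39, -7.84) = -115.5637° be the start→goal bearing.
Normalize: d = |goal − start| / ρ = 18.168591/5.58 = 3.256020, α = (θ_start − ψ) mod 360° = 317.5637° = 5.542532 rad, β = (θ_goal − ψ) mod 360° = 2.2637° = 0.039509 rad.
Common terms: sin α = -0.674770, cos α = 0.738028, sin β = 0.039498, cos β = 0.999220, cos(α−β) = 0.710799, d² = 10.601666. Work in radians in the unit-radius frame; every candidate has L = ρ·(t + p + q).
LSL: p² = 2 + d² − 2cos(α−β) + 2d(sin α − sin β) = 6.528720; p = √p² = 2.555136; φ = atan2(cos β − cos α, d + sin α − sin β) = 0.102401 rad; t = (φ − α) mod 2π = 0.843055 rad, q = (β − φ) mod 2π = 6.220293 rad → L = 5.58·(0.843055 + 2.555136 + 6.220293) = 5.58·9.618484 = 53.671138 m
RSR: p² = 2 + d² − 2cos(α−β) + 2d(sin β − sin α) = 15.831413; p = √p² = 3.978871; φ = atan2(cos α − cos β, d − sin α + sin β) = -0.065692 rad; t = (α − φ) mod 2π = 5.608224 rad, q = (φ − β) mod 2π = 6.177985 rad → L = 5.58·(5.608224 + 3.978871 + 6.177985) = 5.58·15.765079 = 87.969142 m
LSR: p² = d² − 2 + 2cos(α−β) + 2d(sin α + sin β) = 5.886347; p = √p² = 2.426180; φ = atan2(−cos α − cos β, d + sin α + sin β) − atan2(−2, p) = 0.104030 rad; t = (φ − α) mod 2π = 0.844683 rad, q = (φ − β) mod 2π = 0.064521 rad → L = 5.58·(0.844683 + 2.426180 + 0.064521) = 5.58·3.335384 = 18.611445 m
RSL: p² = d² − 2 + 2cos(α−β) − 2d(sin α + sin β) = 14.160182; p = √p² = 3.763002; φ = atan2(cos α + cos β, d − sin α − sin β) − atan2(2, p) = -0.068628 rad; t = (α − φ) mod 2π = 5.611160 rad, q = (β − φ) mod 2π = 0.108137 rad → L = 5.58·(5.611160 + 3.763002 + 0.108137) = 5.58·9.482298 = 52.911223 m
RLR: c = (6 − d² + 2cos(α−β) + 2d(sin α − sin β))/8 = -0.978927; p = 2π − arccos c = 3.347252 rad; φ = atan2(cos α − cos β, d − sin α + sin β) = -0.065692 rad; t = (α − φ + p/2) mod 2π = 0.998664 rad, q = (α − β − t + p) mod 2π = 1.568425 rad → L = 5.58·(0.998664 + 3.347252 + 1.568425) = 5.58·5.914341 = 33.002023 m
LRL: c = (6 − d² + 2cos(α−β) − 2d(sin α − sin β))/8 = 0.183910; p = 2π − arccos c = 4.897352 rad; φ = atan2(cos β − cos α, d + sin α − sin β) = 0.102401 rad; t = (φ − α + p/2) mod 2π = 3.291731 rad, q = (β − α − t + p) mod 2π = 2.385783 rad → L = 5.58·(3.291731 + 4.897352 + 2.385783) = 5.58·10.574866 = 59.007751 m
Shortest: LSR with L = 18.611445 m ≈ 18.6114 m
Convert LSR to answer units (arcs ×180/π): t = 0.844683·180/π = 48.3968°, p = ρ·p = 5.58·2.426180 = 13.5381 m, q = 0.064521·180/π = 3.6968°, L = 18.6114 m.

LSR: t = 48.3968°, p = 13.5381 m, q = 3.6968°, L = 18.6114 m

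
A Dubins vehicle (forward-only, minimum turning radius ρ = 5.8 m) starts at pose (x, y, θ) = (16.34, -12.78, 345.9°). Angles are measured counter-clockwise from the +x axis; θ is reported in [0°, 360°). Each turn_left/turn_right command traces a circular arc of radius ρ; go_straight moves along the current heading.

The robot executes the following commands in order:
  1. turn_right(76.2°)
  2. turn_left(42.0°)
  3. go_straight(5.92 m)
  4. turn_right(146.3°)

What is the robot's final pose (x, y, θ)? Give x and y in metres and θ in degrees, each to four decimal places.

(20.3420, -36.2155, 165.4000°)

set_pose: (x, y, θ) = (16.3400, -12.7800, 345.9000°), ρ = 5.8
turn_right(76.2°): centre at ρ to the right, rotate −76.2° → (20.7270, -18.4356, 269.7000°)
turn_left(42.0°): centre at ρ to the left, rotate +42.0° → (22.1964, -22.3243, 311.7000°)
go_straight(5.92): x += 5.92·cos θ, y += 5.92·sin θ → (26.1345, -26.7444, 311.7000°)
turn_right(146.3°): centre at ρ to the right, rotate −146.3° → (20.3420, -36.2155, 165.4000°)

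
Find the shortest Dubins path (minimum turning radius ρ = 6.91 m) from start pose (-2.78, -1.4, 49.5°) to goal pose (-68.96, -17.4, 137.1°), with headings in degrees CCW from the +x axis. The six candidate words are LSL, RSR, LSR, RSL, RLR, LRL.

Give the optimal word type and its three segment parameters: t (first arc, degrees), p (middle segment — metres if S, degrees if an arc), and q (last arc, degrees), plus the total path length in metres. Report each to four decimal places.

LSR: t = 159.5555°, p = 56.6379 m, q = 71.9555°, L = 84.5587 m

Let ψ = atan2(Δy, Δx) = atan2(-16.00, -66.18) = -166.4087° be the start→goal bearing.
Normalize: d = |goal − start| / ρ = 68.086654/6.91 = 9.853351, α = (θ_start − ψ) mod 360° = 215.9087° = 3.768318 rad, β = (θ_goal − ψ) mod 360° = 303.5087° = 5.297226 rad.
Common terms: sin α = -0.586495, cos α = -0.809953, sin β = -0.833802, cos β = 0.552063, cos(α−β) = 0.041876, d² = 97.088521. Work in radians in the unit-radius frame; every candidate has L = ρ·(t + p + q).
LSL: p² = 2 + d² − 2cos(α−β) + 2d(sin α − sin β) = 103.878372; p = √p² = 10.192074; φ = atan2(cos β − cos α, d + sin α − sin β) = 0.134036 rad; t = (φ − α) mod 2π = 2.648904 rad, q = (β − φ) mod 2π = 5.163190 rad → L = 6.91·(2.648904 + 10.192074 + 5.163190) = 6.91·18.004168 = 124.408799 m
RSR: p² = 2 + d² − 2cos(α−β) + 2d(sin β − sin α) = 94.131167; p = √p² = 9.702122; φ = atan2(cos α − cos β, d − sin α + sin β) = -0.140849 rad; t = (α − φ) mod 2π = 3.909166 rad, q = (φ − β) mod 2π = 0.845111 rad → L = 6.91·(3.909166 + 9.702122 + 0.845111) = 6.91·14.456399 = 99.893715 m
LSR: p² = d² − 2 + 2cos(α−β) + 2d(sin α + sin β) = 67.182897; p = √p² = 8.196517; φ = atan2(−cos α − cos β, d + sin α + sin β) − atan2(−2, p) = 0.269901 rad; t = (φ − α) mod 2π = 2.784768 rad, q = (φ − β) mod 2π = 1.255860 rad → L = 6.91·(2.784768 + 8.196517 + 1.255860) = 6.91·12.237146 = 84.558677 m
RSL: p² = d² − 2 + 2cos(α−β) − 2d(sin α + sin β) = 123.161647; p = √p² = 11.097822; φ = atan2(cos α + cos β, d − sin α − sin β) − atan2(2, p) = -0.201173 rad; t = (α − φ) mod 2π = 3.969491 rad, q = (β − φ) mod 2π = 5.498399 rad → L = 6.91·(3.969491 + 11.097822 + 5.498399) = 6.91·20.565712 = 142.109067 m
RLR: c = (6 − d² + 2cos(α−β) + 2d(sin α − sin β))/8 = -10.766396, |c| > 1 → infeasible
LRL: c = (6 − d² + 2cos(α−β) − 2d(sin α − sin β))/8 = -11.984796, |c| > 1 → infeasible
Shortest: LSR with L = 84.558677 m ≈ 84.5587 m
Convert LSR to answer units (arcs ×180/π): t = 2.784768·180/π = 159.5555°, p = ρ·p = 6.91·8.196517 = 56.6379 m, q = 1.255860·180/π = 71.9555°, L = 84.5587 m.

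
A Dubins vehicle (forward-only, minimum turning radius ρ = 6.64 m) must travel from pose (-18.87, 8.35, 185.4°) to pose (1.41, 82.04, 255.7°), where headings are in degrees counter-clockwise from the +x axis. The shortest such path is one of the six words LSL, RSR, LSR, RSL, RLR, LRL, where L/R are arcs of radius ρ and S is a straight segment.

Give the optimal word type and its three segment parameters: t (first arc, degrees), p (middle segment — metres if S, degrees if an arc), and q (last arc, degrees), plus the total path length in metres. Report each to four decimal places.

RSR: t = 107.2913°, p = 70.2266 m, q = 182.4087°, L = 103.7999 m

Let ψ = atan2(Δy, Δx) = atan2(73.69, 20.28) = 74.6127° be the start→goal bearing.
Normalize: d = |goal − start| / ρ = 76.429670/6.64 = 11.510493, α = (θ_start − ψ) mod 360° = 110.7873° = 1.933603 rad, β = (θ_goal − ψ) mod 360° = 181.0873° = 3.160569 rad.
Common terms: sin α = 0.934905, cos α = -0.354899, sin β = -0.018975, cos β = -0.999820, cos(α−β) = 0.337095, d² = 132.491438. Work in radians in the unit-radius frame; every candidate has L = ρ·(t + p + q).
LSL: p² = 2 + d² − 2cos(α−β) + 2d(sin α − sin β) = 155.776502; p = √p² = 12.481046; φ = atan2(cos β − cos α, d + sin α − sin β) = -0.051695 rad; t = (φ − α) mod 2π = 4.297888 rad, q = (β − φ) mod 2π = 3.212264 rad → L = 6.64·(4.297888 + 12.481046 + 3.212264) = 6.64·19.991197 = 132.741551 m
RSR: p² = 2 + d² − 2cos(α−β) + 2d(sin β − sin α) = 111.857992; p = √p² = 10.576294; φ = atan2(cos α − cos β, d − sin α + sin β) = 0.061016 rad; t = (α − φ) mod 2π = 1.872587 rad, q = (φ − β) mod 2π = 3.183632 rad → L = 6.64·(1.872587 + 10.576294 + 3.183632) = 6.64·15.632513 = 103.799885 m
LSR: p² = d² − 2 + 2cos(α−β) + 2d(sin α + sin β) = 152.251220; p = √p² = 12.339012; φ = atan2(−cos α − cos β, d + sin α + sin β) − atan2(−2, p) = 0.269280 rad; t = (φ − α) mod 2π = 4.618863 rad, q = (φ − β) mod 2π = 3.391897 rad → L = 6.64·(4.618863 + 12.339012 + 3.391897) = 6.64·20.349772 = 135.122484 m
RSL: p² = d² − 2 + 2cos(α−β) − 2d(sin α + sin β) = 110.080037; p = √p² = 10.491903; φ = atan2(cos α + cos β, d − sin α − sin β) − atan2(2, p) = -0.315542 rad; t = (α − φ) mod 2π = 2.249145 rad, q = (β − φ) mod 2π = 3.476112 rad → L = 6.64·(2.249145 + 10.491903 + 3.476112) = 6.64·16.217160 = 107.681944 m
RLR: c = (6 − d² + 2cos(α−β) + 2d(sin α − sin β))/8 = -12.982249, |c| > 1 → infeasible
LRL: c = (6 − d² + 2cos(α−β) − 2d(sin α − sin β))/8 = -18.472063, |c| > 1 → infeasible
Shortest: RSR with L = 103.799885 m ≈ 103.7999 m
Convert RSR to answer units (arcs ×180/π): t = 1.872587·180/π = 107.2913°, p = ρ·p = 6.64·10.576294 = 70.2266 m, q = 3.183632·180/π = 182.4087°, L = 103.7999 m.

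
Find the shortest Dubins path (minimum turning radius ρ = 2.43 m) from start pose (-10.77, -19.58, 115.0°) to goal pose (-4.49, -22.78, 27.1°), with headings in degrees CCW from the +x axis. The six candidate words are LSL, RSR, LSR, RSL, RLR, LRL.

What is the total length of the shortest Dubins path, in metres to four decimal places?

18.4351 m

Let ψ = atan2(Δy, Δx) = atan2(-3.20, 6.28) = -27.0013° be the start→goal bearing.
Normalize: d = |goal − start| / ρ = 7.048291/2.43 = 2.900531, α = (θ_start − ψ) mod 360° = 142.0013° = 2.478390 rad, β = (θ_goal − ψ) mod 360° = 54.1013° = 0.944246 rad.
Common terms: sin α = 0.615644, cos α = -0.788025, sin β = 0.810055, cos β = 0.586354, cos(α−β) = 0.036644, d² = 8.413081. Work in radians in the unit-radius frame; every candidate has L = ρ·(t + p + q).
LSL: p² = 2 + d² − 2cos(α−β) + 2d(sin α − sin β) = 9.212000; p = √p² = 3.035128; φ = atan2(cos β − cos α, d + sin α − sin β) = 0.469930 rad; t = (φ − α) mod 2π = 4.274725 rad, q = (β − φ) mod 2π = 0.474316 rad → L = 2.43·(4.274725 + 3.035128 + 0.474316) = 2.43·7.784169 = 18.915530 m
RSR: p² = 2 + d² − 2cos(α−β) + 2d(sin β − sin α) = 11.467586; p = √p² = 3.386382; φ = atan2(cos α − cos β, d − sin α + sin β) = -0.417914 rad; t = (α − φ) mod 2π = 2.896304 rad, q = (φ − β) mod 2π = 4.921026 rad → L = 2.43·(2.896304 + 3.386382 + 4.921026) = 2.43·11.203712 = 27.225021 m
LSR: p² = d² − 2 + 2cos(α−β) + 2d(sin α + sin β) = 14.756934; p = √p² = 3.841475; φ = atan2(−cos α − cos β, d + sin α + sin β) − atan2(−2, p) = 0.526600 rad; t = (φ − α) mod 2π = 4.331395 rad, q = (φ − β) mod 2π = 5.865539 rad → L = 2.43·(4.331395 + 3.841475 + 5.865539) = 2.43·14.038409 = 34.113335 m
RSL: p² = d² − 2 + 2cos(α−β) − 2d(sin α + sin β) = -1.784198 < 0 → infeasible
RLR: c = (6 − d² + 2cos(α−β) + 2d(sin α − sin β))/8 = -0.433448; p = 2π − arccos c = 4.264073 rad; φ = atan2(cos α − cos β, d − sin α + sin β) = -0.417914 rad; t = (α − φ + p/2) mod 2π = 5.028341 rad, q = (α − β − t + p) mod 2π = 0.769877 rad → L = 2.43·(5.028341 + 4.264073 + 0.769877) = 2.43·10.062291 = 24.451367 m
LRL: c = (6 − d² + 2cos(α−β) − 2d(sin α − sin β))/8 = -0.151500; p = 2π − arccos c = 4.560303 rad; φ = atan2(cos β − cos α, d + sin α − sin β) = 0.469930 rad; t = (φ − α + p/2) mod 2π = 0.271692 rad, q = (β − α − t + p) mod 2π = 2.754467 rad → L = 2.43·(0.271692 + 4.560303 + 2.754467) = 2.43·7.586462 = 18.435103 m
Shortest: LRL with L = 18.435103 m ≈ 18.4351 m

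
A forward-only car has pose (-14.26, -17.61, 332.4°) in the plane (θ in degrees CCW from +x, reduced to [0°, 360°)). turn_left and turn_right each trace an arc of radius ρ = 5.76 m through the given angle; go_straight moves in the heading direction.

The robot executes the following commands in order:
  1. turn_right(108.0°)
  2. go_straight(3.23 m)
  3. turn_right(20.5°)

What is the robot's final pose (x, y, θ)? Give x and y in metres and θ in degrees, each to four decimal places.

(-16.9027, -30.2405, 203.9000°)

set_pose: (x, y, θ) = (-14.2600, -17.6100, 332.4000°), ρ = 5.76
turn_right(108.0°): centre at ρ to the right, rotate −108.0° → (-12.8985, -26.8299, 224.4000°)
go_straight(3.23): x += 3.23·cos θ, y += 3.23·sin θ → (-15.2063, -29.0898, 224.4000°)
turn_right(20.5°): centre at ρ to the right, rotate −20.5° → (-16.9027, -30.2405, 203.9000°)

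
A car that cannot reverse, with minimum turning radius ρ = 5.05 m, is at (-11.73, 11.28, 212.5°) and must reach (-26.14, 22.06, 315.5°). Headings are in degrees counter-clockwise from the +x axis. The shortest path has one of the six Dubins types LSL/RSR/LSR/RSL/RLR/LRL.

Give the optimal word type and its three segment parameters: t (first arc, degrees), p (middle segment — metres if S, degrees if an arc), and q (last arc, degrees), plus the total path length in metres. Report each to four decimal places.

Let ψ = atan2(Δy, Δx) = atan2(10.78, -14.41) = 143.2001° be the start→goal bearing.
Normalize: d = |goal − start| / ρ = 17.996013/5.05 = 3.563567, α = (θ_start − ψ) mod 360° = 69.2999° = 1.209511 rad, β = (θ_goal − ψ) mod 360° = 172.2999° = 3.007200 rad.
Common terms: sin α = 0.935443, cos α = 0.353477, sin β = 0.133989, cos β = -0.990983, cos(α−β) = -0.224951, d² = 12.699010. Work in radians in the unit-radius frame; every candidate has L = ρ·(t + p + q).
LSL: p² = 2 + d² − 2cos(α−β) + 2d(sin α − sin β) = 20.860985; p = √p² = 4.567383; φ = atan2(cos β − cos α, d + sin α − sin β) = -0.298787 rad; t = (φ − α) mod 2π = 4.774888 rad, q = (β − φ) mod 2π = 3.305987 rad → L = 5.05·(4.774888 + 4.567383 + 3.305987) = 5.05·12.648257 = 63.873699 m
RSR: p² = 2 + d² − 2cos(α−β) + 2d(sin β − sin α) = 9.436839; p = √p² = 3.071944; φ = atan2(cos α − cos β, d − sin α + sin β) = 0.452992 rad; t = (α − φ) mod 2π = 0.756519 rad, q = (φ − β) mod 2π = 3.728978 rad → L = 5.05·(0.756519 + 3.071944 + 3.728978) = 5.05·7.557440 = 38.165072 m
LSR: p² = d² − 2 + 2cos(α−β) + 2d(sin α + sin β) = 17.871092; p = √p² = 4.227421; φ = atan2(−cos α − cos β, d + sin α + sin β) − atan2(−2, p) = 0.578641 rad; t = (φ − α) mod 2π = 5.652315 rad, q = (φ − β) mod 2π = 3.854626 rad → L = 5.05·(5.652315 + 4.227421 + 3.854626) = 5.05·13.734363 = 69.358533 m
RSL: p² = d² − 2 + 2cos(α−β) − 2d(sin α + sin β) = 2.627124; p = √p² = 1.620840; φ = atan2(cos α + cos β, d − sin α − sin β) − atan2(2, p) = -1.139978 rad; t = (α − φ) mod 2π = 2.349488 rad, q = (β − φ) mod 2π = 4.147178 rad → L = 5.05·(2.349488 + 1.620840 + 4.147178) = 5.05·8.117506 = 40.993408 m
RLR: c = (6 − d² + 2cos(α−β) + 2d(sin α − sin β))/8 = -0.179605; p = 2π − arccos c = 4.531804 rad; φ = atan2(cos α − cos β, d − sin α + sin β) = 0.452992 rad; t = (α − φ + p/2) mod 2π = 3.022421 rad, q = (α − β − t + p) mod 2π = 5.994880 rad → L = 5.05·(3.022421 + 4.531804 + 5.994880) = 5.05·13.549105 = 68.422978 m
LRL: c = (6 − d² + 2cos(α−β) − 2d(sin α − sin β))/8 = -1.607623, |c| > 1 → infeasible
Shortest: RSR with L = 38.165072 m ≈ 38.1651 m
Convert RSR to answer units (arcs ×180/π): t = 0.756519·180/π = 43.3453°, p = ρ·p = 5.05·3.071944 = 15.5133 m, q = 3.728978·180/π = 213.6547°, L = 38.1651 m.

RSR: t = 43.3453°, p = 15.5133 m, q = 213.6547°, L = 38.1651 m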